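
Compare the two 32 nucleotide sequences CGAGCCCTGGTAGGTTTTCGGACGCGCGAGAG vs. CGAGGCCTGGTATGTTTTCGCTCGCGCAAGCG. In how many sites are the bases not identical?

Mismatches (1-based): site 5: C→G; site 13: G→T; site 21: G→C; site 22: A→T; site 28: G→A; site 31: A→C.

6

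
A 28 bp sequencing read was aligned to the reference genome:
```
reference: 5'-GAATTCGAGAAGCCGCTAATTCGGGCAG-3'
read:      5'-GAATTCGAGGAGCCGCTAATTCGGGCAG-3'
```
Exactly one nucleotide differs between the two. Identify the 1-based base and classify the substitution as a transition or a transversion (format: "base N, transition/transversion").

Base 10 changes A→G. A is a purine and G is a purine, so this is a transition.

base 10, transition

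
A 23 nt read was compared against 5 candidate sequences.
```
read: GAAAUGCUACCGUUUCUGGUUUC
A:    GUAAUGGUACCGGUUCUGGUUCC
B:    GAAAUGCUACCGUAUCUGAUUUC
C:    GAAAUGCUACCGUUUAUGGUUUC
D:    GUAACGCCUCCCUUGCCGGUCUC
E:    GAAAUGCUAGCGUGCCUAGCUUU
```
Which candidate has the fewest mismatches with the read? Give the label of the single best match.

Hamming distances to read — A: 4; B: 2; C: 1; D: 8; E: 6.
Smallest is C with 1 mismatch.

C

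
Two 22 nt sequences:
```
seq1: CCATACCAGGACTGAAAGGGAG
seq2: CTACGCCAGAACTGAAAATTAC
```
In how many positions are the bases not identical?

Comparing position by position, 8 positions differ: 2 (C/T), 4 (T/C), 5 (A/G), 10 (G/A), 18 (G/A), 19 (G/T), 20 (G/T), 22 (G/C).

8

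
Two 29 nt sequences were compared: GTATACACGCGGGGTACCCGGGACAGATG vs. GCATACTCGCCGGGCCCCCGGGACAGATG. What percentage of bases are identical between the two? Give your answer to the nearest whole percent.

83%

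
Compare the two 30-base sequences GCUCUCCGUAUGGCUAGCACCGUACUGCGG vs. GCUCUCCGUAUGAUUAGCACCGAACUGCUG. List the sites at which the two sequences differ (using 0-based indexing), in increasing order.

12, 13, 22, 28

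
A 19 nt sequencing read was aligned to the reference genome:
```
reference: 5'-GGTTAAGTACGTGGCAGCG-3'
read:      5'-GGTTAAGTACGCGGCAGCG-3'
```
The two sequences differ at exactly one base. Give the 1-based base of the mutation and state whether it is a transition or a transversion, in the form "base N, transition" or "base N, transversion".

Base 12 changes T→C. T is a pyrimidine and C is a pyrimidine, so this is a transition.

base 12, transition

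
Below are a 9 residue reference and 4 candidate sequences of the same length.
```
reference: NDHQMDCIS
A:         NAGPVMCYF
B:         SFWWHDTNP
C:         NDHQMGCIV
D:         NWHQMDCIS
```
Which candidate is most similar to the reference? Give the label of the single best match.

D

A differs at 7 positions; B differs at 8 positions; C differs at 2 positions; D differs at 1 position. The closest is D.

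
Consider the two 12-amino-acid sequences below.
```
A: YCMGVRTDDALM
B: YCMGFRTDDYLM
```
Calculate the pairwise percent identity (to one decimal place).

2 positions differ (5, 10), so 10 of 12 match: 10/12 = 83.33%.

83.3%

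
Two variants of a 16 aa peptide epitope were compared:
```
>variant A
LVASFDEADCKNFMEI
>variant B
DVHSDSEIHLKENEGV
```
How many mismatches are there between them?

12

Comparing position by position, 12 positions differ: 1 (L/D), 3 (A/H), 5 (F/D), 6 (D/S), 8 (A/I), 9 (D/H), 10 (C/L), 12 (N/E), 13 (F/N), 14 (M/E), 15 (E/G), 16 (I/V).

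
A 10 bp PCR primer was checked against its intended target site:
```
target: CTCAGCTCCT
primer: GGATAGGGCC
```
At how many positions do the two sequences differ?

The sequences differ at positions 1, 2, 3, 4, 5, 6, 7, 8, 10 (1-based) — 9 in total.

9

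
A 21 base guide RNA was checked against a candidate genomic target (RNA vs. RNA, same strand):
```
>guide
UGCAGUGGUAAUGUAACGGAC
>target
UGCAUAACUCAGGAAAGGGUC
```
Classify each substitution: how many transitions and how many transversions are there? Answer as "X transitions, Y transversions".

Mismatches (1-based):
position 5: G→U (purine→pyrimidine, transversion)
position 6: U→A (pyrimidine→purine, transversion)
position 7: G→A (purine→purine, transition)
position 8: G→C (purine→pyrimidine, transversion)
position 10: A→C (purine→pyrimidine, transversion)
position 12: U→G (pyrimidine→purine, transversion)
position 14: U→A (pyrimidine→purine, transversion)
position 17: C→G (pyrimidine→purine, transversion)
position 20: A→U (purine→pyrimidine, transversion)

1 transition, 8 transversions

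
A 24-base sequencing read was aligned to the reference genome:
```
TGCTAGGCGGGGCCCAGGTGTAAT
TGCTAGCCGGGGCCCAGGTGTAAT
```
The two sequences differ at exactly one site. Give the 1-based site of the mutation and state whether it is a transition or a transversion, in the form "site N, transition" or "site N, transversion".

site 7, transversion

The sequences differ only at site 7: G→C (purine→pyrimidine), a transversion.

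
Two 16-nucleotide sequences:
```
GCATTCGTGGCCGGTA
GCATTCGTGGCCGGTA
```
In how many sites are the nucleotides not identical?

0

The two sequences are identical at every position.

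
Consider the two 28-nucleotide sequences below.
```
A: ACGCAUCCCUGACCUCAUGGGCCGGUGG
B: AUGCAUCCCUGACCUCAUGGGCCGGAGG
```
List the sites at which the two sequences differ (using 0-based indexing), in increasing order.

1, 25

Differences at site 1 (C→U), site 25 (U→A).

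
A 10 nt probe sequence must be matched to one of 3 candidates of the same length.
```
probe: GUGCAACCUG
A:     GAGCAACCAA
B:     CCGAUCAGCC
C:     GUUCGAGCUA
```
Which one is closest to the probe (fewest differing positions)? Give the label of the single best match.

A

Hamming distances to probe — A: 3; B: 9; C: 4.
Smallest is A with 3 mismatches.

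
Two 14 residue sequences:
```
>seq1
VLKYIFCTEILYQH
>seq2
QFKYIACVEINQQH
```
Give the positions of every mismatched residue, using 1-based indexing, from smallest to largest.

Scanning 1-based: 1: V/Q; 2: L/F; 6: F/A; 8: T/V; 11: L/N; 12: Y/Q.

1, 2, 6, 8, 11, 12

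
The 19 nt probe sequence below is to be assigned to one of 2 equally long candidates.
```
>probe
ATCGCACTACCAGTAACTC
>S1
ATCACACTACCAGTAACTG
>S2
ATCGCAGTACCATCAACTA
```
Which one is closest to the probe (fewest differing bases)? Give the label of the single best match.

S1

S1 differs at 2 bases; S2 differs at 4 bases. The closest is S1.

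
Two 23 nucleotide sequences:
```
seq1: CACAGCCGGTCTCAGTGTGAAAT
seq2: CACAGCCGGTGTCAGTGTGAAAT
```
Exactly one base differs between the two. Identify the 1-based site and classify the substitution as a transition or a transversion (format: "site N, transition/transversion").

site 11, transversion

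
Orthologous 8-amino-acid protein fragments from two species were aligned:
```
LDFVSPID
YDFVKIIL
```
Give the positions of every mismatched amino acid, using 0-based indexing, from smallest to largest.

0, 4, 5, 7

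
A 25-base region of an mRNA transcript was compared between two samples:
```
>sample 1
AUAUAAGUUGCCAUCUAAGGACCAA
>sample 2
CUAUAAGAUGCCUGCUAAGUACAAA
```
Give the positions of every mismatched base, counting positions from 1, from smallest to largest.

1, 8, 13, 14, 20, 23

Differences at position 1 (A→C), position 8 (U→A), position 13 (A→U), position 14 (U→G), position 20 (G→U), position 23 (C→A).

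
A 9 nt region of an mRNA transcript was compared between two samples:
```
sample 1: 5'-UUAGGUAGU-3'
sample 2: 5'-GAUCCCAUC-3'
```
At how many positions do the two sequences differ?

8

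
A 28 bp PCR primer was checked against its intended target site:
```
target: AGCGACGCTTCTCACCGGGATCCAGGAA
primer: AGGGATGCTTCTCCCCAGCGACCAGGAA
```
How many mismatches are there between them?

7

The sequences differ at sites 3, 6, 14, 17, 19, 20, 21 (1-based) — 7 in total.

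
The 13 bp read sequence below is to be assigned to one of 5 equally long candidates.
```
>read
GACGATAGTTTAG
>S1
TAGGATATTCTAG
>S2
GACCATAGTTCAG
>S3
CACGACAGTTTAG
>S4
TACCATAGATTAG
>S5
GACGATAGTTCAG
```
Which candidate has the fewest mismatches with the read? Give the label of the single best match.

Hamming distances to read — S1: 4; S2: 2; S3: 2; S4: 3; S5: 1.
Smallest is S5 with 1 mismatch.

S5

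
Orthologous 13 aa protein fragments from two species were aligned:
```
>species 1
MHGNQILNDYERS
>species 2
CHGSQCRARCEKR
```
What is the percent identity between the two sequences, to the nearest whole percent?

9 positions differ (1, 4, 6, 7, 8, 9, 10, 12, 13), so 4 of 13 match: 4/13 = 30.77%.

31%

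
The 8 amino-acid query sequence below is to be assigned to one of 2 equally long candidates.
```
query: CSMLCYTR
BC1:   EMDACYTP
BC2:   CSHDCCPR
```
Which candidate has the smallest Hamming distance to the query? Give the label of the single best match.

BC2

BC1 differs at 5 positions; BC2 differs at 4 positions. The closest is BC2.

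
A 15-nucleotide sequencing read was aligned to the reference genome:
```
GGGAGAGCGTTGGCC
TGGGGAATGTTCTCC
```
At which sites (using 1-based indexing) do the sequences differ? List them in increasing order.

Scanning 1-based: 1: G/T; 4: A/G; 7: G/A; 8: C/T; 12: G/C; 13: G/T.

1, 4, 7, 8, 12, 13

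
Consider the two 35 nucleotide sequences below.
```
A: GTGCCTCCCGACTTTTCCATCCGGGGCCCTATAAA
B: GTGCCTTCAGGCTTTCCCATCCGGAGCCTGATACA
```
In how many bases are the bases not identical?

8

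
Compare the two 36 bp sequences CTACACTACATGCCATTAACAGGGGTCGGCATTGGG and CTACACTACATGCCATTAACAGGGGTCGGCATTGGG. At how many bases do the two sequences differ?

The two sequences are identical at every position.

0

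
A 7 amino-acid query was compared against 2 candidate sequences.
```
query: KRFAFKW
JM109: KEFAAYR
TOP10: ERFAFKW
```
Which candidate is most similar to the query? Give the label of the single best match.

TOP10

Hamming distances to query — JM109: 4; TOP10: 1.
Smallest is TOP10 with 1 mismatch.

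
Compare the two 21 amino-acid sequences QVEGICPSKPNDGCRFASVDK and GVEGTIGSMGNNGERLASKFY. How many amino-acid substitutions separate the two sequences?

12

Comparing position by position, 12 positions differ: 1 (Q/G), 5 (I/T), 6 (C/I), 7 (P/G), 9 (K/M), 10 (P/G), 12 (D/N), 14 (C/E), 16 (F/L), 19 (V/K), 20 (D/F), 21 (K/Y).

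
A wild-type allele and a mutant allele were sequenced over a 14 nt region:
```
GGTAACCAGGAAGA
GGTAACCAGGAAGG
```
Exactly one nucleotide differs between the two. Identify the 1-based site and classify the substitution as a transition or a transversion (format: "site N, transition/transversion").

The sequences differ only at site 14: A→G (purine→purine), a transition.

site 14, transition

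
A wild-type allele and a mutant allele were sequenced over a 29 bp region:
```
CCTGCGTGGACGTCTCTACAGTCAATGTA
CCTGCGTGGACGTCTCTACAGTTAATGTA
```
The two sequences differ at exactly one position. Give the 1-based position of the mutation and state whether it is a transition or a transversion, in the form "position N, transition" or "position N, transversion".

position 23, transition

The sequences differ only at position 23: C→T (pyrimidine→pyrimidine), a transition.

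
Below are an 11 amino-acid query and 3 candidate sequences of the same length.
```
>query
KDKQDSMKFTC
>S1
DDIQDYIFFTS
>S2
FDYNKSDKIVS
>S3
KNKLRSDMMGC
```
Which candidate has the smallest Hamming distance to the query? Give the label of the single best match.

S1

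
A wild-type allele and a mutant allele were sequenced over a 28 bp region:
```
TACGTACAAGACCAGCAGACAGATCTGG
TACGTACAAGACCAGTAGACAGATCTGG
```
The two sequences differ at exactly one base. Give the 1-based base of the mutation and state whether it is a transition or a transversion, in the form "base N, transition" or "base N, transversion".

The sequences differ only at base 16: C→T (pyrimidine→pyrimidine), a transition.

base 16, transition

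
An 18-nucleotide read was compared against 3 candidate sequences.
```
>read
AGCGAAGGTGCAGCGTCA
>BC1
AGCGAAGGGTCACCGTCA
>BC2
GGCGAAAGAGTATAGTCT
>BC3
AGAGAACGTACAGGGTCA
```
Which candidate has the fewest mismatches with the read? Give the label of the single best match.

Hamming distances to read — BC1: 3; BC2: 7; BC3: 4.
Smallest is BC1 with 3 mismatches.

BC1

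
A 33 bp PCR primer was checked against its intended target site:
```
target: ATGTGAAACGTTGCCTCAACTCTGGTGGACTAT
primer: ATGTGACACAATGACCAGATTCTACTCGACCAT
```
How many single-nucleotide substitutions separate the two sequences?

12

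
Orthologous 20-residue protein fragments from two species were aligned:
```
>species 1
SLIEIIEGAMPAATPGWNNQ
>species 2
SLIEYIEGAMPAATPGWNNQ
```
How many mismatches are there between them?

The sequences differ at positions 5 (1-based) — 1 in total.

1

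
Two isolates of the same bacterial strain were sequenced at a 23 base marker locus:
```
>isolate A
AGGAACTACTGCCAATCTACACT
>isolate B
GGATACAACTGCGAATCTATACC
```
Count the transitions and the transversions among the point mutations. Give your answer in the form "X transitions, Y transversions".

4 transitions, 3 transversions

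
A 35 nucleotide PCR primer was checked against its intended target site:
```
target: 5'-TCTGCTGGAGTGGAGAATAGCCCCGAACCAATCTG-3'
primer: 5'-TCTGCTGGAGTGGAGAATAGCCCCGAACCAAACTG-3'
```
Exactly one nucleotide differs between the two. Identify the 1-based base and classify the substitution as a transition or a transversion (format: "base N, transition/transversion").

base 32, transversion

The sequences differ only at base 32: T→A (pyrimidine→purine), a transversion.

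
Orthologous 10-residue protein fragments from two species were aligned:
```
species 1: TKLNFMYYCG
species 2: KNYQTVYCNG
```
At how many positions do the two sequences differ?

8

The sequences differ at positions 1, 2, 3, 4, 5, 6, 8, 9 (1-based) — 8 in total.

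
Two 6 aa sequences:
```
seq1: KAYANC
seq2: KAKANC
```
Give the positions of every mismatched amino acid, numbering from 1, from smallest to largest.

3

Differences at position 3 (Y→K).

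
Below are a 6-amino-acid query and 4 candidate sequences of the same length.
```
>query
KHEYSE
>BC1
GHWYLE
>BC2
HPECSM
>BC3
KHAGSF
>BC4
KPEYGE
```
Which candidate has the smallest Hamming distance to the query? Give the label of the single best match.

BC1 differs at 3 residues; BC2 differs at 4 residues; BC3 differs at 3 residues; BC4 differs at 2 residues. The closest is BC4.

BC4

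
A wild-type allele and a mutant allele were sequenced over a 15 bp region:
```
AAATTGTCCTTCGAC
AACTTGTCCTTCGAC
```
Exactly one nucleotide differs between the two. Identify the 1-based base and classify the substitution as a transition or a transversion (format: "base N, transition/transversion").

Base 3 changes A→C. A is a purine and C is a pyrimidine, so this is a transversion.

base 3, transversion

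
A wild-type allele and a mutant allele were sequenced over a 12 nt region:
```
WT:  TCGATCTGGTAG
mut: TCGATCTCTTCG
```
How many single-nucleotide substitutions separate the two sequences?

Comparing position by position, 3 sites differ: 8 (G/C), 9 (G/T), 11 (A/C).

3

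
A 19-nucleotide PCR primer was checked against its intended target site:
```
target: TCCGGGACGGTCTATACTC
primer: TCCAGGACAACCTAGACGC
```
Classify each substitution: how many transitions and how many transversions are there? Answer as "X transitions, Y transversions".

4 transitions, 2 transversions

Mismatches (1-based):
base 4: G→A (purine→purine, transition)
base 9: G→A (purine→purine, transition)
base 10: G→A (purine→purine, transition)
base 11: T→C (pyrimidine→pyrimidine, transition)
base 15: T→G (pyrimidine→purine, transversion)
base 18: T→G (pyrimidine→purine, transversion)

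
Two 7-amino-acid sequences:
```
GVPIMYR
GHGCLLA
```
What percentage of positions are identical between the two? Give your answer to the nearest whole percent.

14%

6 positions differ (2, 3, 4, 5, 6, 7), so 1 of 7 match: 1/7 = 14.29%.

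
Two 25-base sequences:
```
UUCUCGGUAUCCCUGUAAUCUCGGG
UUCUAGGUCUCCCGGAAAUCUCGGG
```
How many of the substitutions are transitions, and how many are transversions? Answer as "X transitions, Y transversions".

Transitions (purine↔purine or pyrimidine↔pyrimidine): none.
Transversions (purine↔pyrimidine): 5 C→A, 9 A→C, 14 U→G, 16 U→A.

0 transitions, 4 transversions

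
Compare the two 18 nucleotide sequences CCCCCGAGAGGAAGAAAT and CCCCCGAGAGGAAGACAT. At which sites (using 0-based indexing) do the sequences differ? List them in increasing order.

15

Differences at site 15 (A→C).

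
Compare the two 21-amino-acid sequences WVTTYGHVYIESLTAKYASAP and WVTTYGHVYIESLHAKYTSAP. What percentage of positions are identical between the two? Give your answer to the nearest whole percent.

Mismatches at positions 14, 18 (1-based): 2 of 21.
Identical positions: 19/21 = 90.48% → 90%.

90%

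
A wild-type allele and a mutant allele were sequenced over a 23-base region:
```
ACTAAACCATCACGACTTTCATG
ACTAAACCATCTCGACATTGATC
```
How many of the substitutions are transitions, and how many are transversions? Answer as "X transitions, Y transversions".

0 transitions, 4 transversions

Mismatches (1-based):
site 12: A→T (purine→pyrimidine, transversion)
site 17: T→A (pyrimidine→purine, transversion)
site 20: C→G (pyrimidine→purine, transversion)
site 23: G→C (purine→pyrimidine, transversion)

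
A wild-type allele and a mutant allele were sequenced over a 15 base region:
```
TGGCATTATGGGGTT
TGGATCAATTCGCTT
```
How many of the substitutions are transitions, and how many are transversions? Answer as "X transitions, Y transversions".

Mismatches (1-based):
position 4: C→A (pyrimidine→purine, transversion)
position 5: A→T (purine→pyrimidine, transversion)
position 6: T→C (pyrimidine→pyrimidine, transition)
position 7: T→A (pyrimidine→purine, transversion)
position 10: G→T (purine→pyrimidine, transversion)
position 11: G→C (purine→pyrimidine, transversion)
position 13: G→C (purine→pyrimidine, transversion)

1 transition, 6 transversions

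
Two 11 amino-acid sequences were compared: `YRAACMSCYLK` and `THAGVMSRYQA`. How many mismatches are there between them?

Comparing position by position, 7 residues differ: 1 (Y/T), 2 (R/H), 4 (A/G), 5 (C/V), 8 (C/R), 10 (L/Q), 11 (K/A).

7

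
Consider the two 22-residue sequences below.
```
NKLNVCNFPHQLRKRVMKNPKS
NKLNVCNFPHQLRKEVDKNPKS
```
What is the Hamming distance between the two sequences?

2

The sequences differ at positions 15, 17 (1-based) — 2 in total.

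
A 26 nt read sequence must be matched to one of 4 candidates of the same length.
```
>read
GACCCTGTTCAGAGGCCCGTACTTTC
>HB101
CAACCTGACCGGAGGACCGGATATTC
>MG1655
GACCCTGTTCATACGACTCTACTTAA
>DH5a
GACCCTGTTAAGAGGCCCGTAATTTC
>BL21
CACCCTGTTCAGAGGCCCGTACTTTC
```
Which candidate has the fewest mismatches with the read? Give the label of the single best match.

BL21

HB101 differs at 9 bases; MG1655 differs at 7 bases; DH5a differs at 2 bases; BL21 differs at 1 base. The closest is BL21.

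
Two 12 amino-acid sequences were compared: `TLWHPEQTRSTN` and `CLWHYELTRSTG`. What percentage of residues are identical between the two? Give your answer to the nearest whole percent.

4 positions differ (1, 5, 7, 12), so 8 of 12 match: 8/12 = 66.67%.

67%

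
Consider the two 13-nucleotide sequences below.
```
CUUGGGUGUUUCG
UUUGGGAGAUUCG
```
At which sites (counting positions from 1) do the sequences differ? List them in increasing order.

Differences at site 1 (C→U), site 7 (U→A), site 9 (U→A).

1, 7, 9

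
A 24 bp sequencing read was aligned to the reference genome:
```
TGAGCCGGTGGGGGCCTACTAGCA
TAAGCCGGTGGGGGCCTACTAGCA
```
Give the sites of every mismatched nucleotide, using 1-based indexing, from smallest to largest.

Differences at site 2 (G→A).

2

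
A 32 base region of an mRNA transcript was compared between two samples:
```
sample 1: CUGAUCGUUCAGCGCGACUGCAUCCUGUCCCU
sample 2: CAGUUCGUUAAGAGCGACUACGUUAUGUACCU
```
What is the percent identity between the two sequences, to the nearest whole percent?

72%

Mismatches at positions 2, 4, 10, 13, 20, 22, 24, 25, 29 (1-based): 9 of 32.
Identical positions: 23/32 = 71.88% → 72%.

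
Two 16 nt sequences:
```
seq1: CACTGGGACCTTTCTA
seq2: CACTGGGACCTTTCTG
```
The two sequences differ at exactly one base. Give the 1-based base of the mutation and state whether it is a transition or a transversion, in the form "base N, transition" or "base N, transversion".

base 16, transition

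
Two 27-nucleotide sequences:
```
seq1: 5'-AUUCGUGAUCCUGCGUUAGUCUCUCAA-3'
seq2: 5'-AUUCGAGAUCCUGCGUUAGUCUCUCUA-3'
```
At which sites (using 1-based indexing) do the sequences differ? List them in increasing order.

6, 26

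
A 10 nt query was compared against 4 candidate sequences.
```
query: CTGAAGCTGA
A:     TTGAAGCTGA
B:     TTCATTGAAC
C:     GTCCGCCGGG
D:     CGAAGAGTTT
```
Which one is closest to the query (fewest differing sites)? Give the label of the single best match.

Hamming distances to query — A: 1; B: 8; C: 7; D: 7.
Smallest is A with 1 mismatch.

A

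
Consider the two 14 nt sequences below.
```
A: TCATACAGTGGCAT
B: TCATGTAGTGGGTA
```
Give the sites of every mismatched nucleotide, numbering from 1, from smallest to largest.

Scanning 1-based: 5: A/G; 6: C/T; 12: C/G; 13: A/T; 14: T/A.

5, 6, 12, 13, 14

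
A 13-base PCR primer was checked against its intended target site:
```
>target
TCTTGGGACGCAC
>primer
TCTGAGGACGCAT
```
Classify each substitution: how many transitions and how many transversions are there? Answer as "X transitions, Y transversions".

Mismatches (1-based):
site 4: T→G (pyrimidine→purine, transversion)
site 5: G→A (purine→purine, transition)
site 13: C→T (pyrimidine→pyrimidine, transition)

2 transitions, 1 transversion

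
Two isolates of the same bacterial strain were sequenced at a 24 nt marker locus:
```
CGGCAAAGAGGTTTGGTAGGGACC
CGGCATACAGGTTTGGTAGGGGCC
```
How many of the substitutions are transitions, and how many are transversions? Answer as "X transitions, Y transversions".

1 transition, 2 transversions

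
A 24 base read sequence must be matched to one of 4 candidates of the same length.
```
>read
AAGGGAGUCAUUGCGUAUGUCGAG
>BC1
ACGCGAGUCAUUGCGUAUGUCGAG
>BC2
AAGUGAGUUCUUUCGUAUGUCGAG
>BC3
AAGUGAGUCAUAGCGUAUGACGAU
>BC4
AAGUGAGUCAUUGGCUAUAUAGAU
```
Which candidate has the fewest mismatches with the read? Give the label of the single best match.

BC1

Hamming distances to read — BC1: 2; BC2: 4; BC3: 4; BC4: 6.
Smallest is BC1 with 2 mismatches.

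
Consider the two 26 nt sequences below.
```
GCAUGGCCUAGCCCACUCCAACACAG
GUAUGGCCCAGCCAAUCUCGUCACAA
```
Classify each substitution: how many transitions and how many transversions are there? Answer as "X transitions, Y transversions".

Transitions (purine↔purine or pyrimidine↔pyrimidine): 2 C→U, 9 U→C, 16 C→U, 17 U→C, 18 C→U, 20 A→G, 26 G→A.
Transversions (purine↔pyrimidine): 14 C→A, 21 A→U.

7 transitions, 2 transversions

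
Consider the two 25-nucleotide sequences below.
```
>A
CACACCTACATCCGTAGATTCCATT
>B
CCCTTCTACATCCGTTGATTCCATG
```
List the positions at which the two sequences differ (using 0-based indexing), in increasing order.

1, 3, 4, 15, 24

Differences at position 1 (A→C), position 3 (A→T), position 4 (C→T), position 15 (A→T), position 24 (T→G).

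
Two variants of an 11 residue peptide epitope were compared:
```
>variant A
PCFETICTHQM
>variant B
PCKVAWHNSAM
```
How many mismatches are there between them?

The sequences differ at positions 3, 4, 5, 6, 7, 8, 9, 10 (1-based) — 8 in total.

8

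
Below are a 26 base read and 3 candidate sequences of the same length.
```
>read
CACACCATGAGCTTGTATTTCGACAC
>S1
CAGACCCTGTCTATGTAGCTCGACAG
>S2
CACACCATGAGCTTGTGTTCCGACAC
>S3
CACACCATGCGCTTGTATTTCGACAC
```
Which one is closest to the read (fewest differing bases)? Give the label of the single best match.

S3

S1 differs at 9 bases; S2 differs at 2 bases; S3 differs at 1 base. The closest is S3.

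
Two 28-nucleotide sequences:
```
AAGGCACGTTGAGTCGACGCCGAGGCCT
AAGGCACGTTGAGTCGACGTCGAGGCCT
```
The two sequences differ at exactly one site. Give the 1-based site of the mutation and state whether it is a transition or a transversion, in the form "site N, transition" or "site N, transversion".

The sequences differ only at site 20: C→T (pyrimidine→pyrimidine), a transition.

site 20, transition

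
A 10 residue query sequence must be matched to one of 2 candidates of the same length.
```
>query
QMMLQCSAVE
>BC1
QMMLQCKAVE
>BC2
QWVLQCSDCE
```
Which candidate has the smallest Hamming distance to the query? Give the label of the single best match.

BC1 differs at 1 residue; BC2 differs at 4 residues. The closest is BC1.

BC1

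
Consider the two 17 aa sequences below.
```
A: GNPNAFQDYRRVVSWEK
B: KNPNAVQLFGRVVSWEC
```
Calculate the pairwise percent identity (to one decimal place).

64.7%

Mismatches at positions 1, 6, 8, 9, 10, 17 (1-based): 6 of 17.
Identical positions: 11/17 = 64.71% → 64.7%.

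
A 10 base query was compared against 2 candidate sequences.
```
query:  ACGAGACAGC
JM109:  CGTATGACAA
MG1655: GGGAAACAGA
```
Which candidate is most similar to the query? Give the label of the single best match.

MG1655

Hamming distances to query — JM109: 9; MG1655: 4.
Smallest is MG1655 with 4 mismatches.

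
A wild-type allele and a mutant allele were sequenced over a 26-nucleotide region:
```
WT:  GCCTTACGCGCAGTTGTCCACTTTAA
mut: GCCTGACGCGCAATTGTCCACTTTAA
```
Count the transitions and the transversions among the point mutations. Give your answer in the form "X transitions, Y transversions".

1 transition, 1 transversion

Transitions (purine↔purine or pyrimidine↔pyrimidine): 13 G→A.
Transversions (purine↔pyrimidine): 5 T→G.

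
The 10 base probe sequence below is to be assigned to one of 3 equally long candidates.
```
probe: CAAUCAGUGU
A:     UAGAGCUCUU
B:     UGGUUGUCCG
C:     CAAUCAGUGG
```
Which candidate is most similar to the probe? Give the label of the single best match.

C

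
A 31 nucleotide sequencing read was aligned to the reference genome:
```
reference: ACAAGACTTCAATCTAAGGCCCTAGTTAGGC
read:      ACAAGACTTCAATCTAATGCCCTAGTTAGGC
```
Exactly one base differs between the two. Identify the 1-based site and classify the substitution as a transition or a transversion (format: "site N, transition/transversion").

The sequences differ only at site 18: G→T (purine→pyrimidine), a transversion.

site 18, transversion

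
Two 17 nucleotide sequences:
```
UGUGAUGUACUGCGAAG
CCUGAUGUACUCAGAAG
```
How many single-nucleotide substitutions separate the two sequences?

The sequences differ at sites 1, 2, 12, 13 (1-based) — 4 in total.

4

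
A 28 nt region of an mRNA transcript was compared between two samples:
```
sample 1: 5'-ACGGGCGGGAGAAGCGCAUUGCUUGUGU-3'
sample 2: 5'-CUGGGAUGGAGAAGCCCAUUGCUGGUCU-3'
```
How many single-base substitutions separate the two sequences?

7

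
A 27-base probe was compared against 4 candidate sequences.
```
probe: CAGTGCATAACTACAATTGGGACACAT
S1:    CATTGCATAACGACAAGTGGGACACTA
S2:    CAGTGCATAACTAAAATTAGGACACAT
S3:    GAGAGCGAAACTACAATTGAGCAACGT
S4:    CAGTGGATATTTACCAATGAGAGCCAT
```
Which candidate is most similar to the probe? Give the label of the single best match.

S1 differs at 5 positions; S2 differs at 2 positions; S3 differs at 8 positions; S4 differs at 8 positions. The closest is S2.

S2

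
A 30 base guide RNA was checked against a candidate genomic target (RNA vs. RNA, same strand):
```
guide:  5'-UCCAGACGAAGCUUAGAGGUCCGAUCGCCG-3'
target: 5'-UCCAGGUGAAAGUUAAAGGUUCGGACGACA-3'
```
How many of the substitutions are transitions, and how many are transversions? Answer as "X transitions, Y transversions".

Mismatches (1-based):
site 6: A→G (purine→purine, transition)
site 7: C→U (pyrimidine→pyrimidine, transition)
site 11: G→A (purine→purine, transition)
site 12: C→G (pyrimidine→purine, transversion)
site 16: G→A (purine→purine, transition)
site 21: C→U (pyrimidine→pyrimidine, transition)
site 24: A→G (purine→purine, transition)
site 25: U→A (pyrimidine→purine, transversion)
site 28: C→A (pyrimidine→purine, transversion)
site 30: G→A (purine→purine, transition)

7 transitions, 3 transversions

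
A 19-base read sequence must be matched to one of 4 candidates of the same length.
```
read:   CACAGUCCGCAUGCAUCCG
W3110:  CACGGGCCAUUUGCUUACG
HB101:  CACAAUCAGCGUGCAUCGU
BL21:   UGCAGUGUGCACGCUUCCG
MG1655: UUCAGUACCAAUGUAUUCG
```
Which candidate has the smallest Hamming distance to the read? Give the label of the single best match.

HB101

W3110 differs at 7 sites; HB101 differs at 5 sites; BL21 differs at 6 sites; MG1655 differs at 7 sites. The closest is HB101.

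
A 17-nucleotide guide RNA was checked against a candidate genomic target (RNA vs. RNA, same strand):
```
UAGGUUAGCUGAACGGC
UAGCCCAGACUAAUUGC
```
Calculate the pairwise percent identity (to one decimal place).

52.9%

Mismatches at positions 4, 5, 6, 9, 10, 11, 14, 15 (1-based): 8 of 17.
Identical positions: 9/17 = 52.94% → 52.9%.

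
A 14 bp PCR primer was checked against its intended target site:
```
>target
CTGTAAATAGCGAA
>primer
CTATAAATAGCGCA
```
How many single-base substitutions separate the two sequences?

Mismatches (1-based): base 3: G→A; base 13: A→C.

2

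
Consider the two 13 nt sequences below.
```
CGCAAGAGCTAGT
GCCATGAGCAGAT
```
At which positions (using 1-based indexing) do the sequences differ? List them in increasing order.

1, 2, 5, 10, 11, 12

Differences at position 1 (C→G), position 2 (G→C), position 5 (A→T), position 10 (T→A), position 11 (A→G), position 12 (G→A).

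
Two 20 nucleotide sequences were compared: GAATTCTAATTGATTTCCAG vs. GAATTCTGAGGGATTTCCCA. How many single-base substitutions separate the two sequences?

5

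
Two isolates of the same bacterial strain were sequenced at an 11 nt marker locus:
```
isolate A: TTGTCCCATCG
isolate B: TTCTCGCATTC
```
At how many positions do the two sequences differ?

Mismatches (1-based): position 3: G→C; position 6: C→G; position 10: C→T; position 11: G→C.

4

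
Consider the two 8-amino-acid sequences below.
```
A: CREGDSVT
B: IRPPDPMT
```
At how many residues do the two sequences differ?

Mismatches (1-based): residue 1: C→I; residue 3: E→P; residue 4: G→P; residue 6: S→P; residue 7: V→M.

5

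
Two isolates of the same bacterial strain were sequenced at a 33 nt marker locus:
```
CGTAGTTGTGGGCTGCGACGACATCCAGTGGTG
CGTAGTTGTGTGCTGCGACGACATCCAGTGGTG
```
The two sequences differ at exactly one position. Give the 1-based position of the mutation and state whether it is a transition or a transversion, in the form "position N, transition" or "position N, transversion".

position 11, transversion

Position 11 changes G→T. G is a purine and T is a pyrimidine, so this is a transversion.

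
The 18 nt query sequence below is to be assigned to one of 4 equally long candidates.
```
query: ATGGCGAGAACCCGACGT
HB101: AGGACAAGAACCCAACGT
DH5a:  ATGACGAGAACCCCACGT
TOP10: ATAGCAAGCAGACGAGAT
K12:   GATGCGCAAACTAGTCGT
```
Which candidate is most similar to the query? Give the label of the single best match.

DH5a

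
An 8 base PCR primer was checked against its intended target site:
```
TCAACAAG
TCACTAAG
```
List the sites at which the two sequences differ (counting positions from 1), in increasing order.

Differences at site 4 (A→C), site 5 (C→T).

4, 5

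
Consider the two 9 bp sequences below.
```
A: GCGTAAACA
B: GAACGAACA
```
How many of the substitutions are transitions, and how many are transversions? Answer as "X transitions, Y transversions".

3 transitions, 1 transversion

Transitions (purine↔purine or pyrimidine↔pyrimidine): 3 G→A, 4 T→C, 5 A→G.
Transversions (purine↔pyrimidine): 2 C→A.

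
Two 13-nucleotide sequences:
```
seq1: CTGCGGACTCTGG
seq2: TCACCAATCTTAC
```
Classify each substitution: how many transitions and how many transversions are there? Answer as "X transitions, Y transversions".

Mismatches (1-based):
position 1: C→T (pyrimidine→pyrimidine, transition)
position 2: T→C (pyrimidine→pyrimidine, transition)
position 3: G→A (purine→purine, transition)
position 5: G→C (purine→pyrimidine, transversion)
position 6: G→A (purine→purine, transition)
position 8: C→T (pyrimidine→pyrimidine, transition)
position 9: T→C (pyrimidine→pyrimidine, transition)
position 10: C→T (pyrimidine→pyrimidine, transition)
position 12: G→A (purine→purine, transition)
position 13: G→C (purine→pyrimidine, transversion)

8 transitions, 2 transversions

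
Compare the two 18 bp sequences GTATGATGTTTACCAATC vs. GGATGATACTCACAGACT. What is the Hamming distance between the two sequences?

8

The sequences differ at sites 2, 8, 9, 11, 14, 15, 17, 18 (1-based) — 8 in total.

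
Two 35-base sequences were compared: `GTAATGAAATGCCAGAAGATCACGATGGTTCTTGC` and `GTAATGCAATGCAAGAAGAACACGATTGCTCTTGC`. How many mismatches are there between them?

Mismatches (1-based): site 7: A→C; site 13: C→A; site 20: T→A; site 27: G→T; site 29: T→C.

5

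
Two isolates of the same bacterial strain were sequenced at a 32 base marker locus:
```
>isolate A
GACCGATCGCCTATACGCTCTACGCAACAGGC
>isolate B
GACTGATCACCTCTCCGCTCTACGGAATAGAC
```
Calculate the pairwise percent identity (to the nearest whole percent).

Mismatches at positions 4, 9, 13, 15, 25, 28, 31 (1-based): 7 of 32.
Identical positions: 25/32 = 78.12% → 78%.

78%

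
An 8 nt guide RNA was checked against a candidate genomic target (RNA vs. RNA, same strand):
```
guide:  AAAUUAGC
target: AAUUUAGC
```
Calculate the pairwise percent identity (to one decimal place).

87.5%

Mismatch at position 3 (1-based): 1 of 8.
Identical positions: 7/8 = 87.5% → 87.5%.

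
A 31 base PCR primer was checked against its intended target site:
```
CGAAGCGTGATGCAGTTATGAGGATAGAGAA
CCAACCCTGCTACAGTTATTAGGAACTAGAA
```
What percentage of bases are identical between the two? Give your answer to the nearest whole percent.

9 positions differ (2, 5, 7, 10, 12, 20, 25, 26, 27), so 22 of 31 match: 22/31 = 70.97%.

71%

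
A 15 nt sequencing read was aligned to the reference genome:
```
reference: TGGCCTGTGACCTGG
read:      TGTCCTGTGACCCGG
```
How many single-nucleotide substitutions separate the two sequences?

Mismatches (1-based): position 3: G→T; position 13: T→C.

2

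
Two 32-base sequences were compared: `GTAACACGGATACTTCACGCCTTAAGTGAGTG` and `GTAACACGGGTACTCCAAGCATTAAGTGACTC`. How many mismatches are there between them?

6

Mismatches (1-based): site 10: A→G; site 15: T→C; site 18: C→A; site 21: C→A; site 30: G→C; site 32: G→C.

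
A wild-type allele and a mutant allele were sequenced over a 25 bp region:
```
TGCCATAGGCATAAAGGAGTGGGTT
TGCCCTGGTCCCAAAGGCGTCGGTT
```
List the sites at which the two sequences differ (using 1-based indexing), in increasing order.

5, 7, 9, 11, 12, 18, 21

Differences at site 5 (A→C), site 7 (A→G), site 9 (G→T), site 11 (A→C), site 12 (T→C), site 18 (A→C), site 21 (G→C).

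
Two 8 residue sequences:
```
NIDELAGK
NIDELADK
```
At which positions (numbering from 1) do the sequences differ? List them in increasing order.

7

Scanning 1-based: 7: G/D.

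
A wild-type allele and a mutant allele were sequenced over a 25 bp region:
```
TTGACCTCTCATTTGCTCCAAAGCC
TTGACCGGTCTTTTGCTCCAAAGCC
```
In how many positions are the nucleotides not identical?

Comparing position by position, 3 positions differ: 7 (T/G), 8 (C/G), 11 (A/T).

3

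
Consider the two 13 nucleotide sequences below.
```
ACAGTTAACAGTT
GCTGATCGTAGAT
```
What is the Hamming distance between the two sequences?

7

The sequences differ at sites 1, 3, 5, 7, 8, 9, 12 (1-based) — 7 in total.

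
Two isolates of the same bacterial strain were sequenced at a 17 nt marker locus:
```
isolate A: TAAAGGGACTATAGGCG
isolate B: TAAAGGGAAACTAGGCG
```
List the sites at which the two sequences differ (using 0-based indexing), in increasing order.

Scanning 0-based: 8: C/A; 9: T/A; 10: A/C.

8, 9, 10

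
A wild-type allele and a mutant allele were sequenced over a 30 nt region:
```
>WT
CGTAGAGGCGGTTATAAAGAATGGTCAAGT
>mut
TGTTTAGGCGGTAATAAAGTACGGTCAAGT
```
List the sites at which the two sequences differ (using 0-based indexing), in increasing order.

0, 3, 4, 12, 19, 21

Differences at site 0 (C→T), site 3 (A→T), site 4 (G→T), site 12 (T→A), site 19 (A→T), site 21 (T→C).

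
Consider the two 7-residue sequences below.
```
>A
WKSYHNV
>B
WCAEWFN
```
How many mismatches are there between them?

6

Comparing position by position, 6 positions differ: 2 (K/C), 3 (S/A), 4 (Y/E), 5 (H/W), 6 (N/F), 7 (V/N).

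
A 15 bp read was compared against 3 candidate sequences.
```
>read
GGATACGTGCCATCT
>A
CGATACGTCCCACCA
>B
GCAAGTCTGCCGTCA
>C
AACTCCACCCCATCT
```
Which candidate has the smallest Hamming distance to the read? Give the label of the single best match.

A

A differs at 4 sites; B differs at 7 sites; C differs at 7 sites. The closest is A.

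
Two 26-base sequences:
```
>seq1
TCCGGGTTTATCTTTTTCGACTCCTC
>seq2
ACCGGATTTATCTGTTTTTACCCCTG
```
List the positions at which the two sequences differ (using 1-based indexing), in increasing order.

1, 6, 14, 18, 19, 22, 26

Differences at position 1 (T→A), position 6 (G→A), position 14 (T→G), position 18 (C→T), position 19 (G→T), position 22 (T→C), position 26 (C→G).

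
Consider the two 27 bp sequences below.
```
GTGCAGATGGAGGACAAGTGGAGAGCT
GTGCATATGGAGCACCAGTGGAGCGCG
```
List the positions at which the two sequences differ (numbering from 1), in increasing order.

Differences at position 6 (G→T), position 13 (G→C), position 16 (A→C), position 24 (A→C), position 27 (T→G).

6, 13, 16, 24, 27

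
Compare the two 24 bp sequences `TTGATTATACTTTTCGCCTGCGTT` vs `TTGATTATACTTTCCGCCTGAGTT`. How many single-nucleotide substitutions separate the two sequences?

2

The sequences differ at positions 14, 21 (1-based) — 2 in total.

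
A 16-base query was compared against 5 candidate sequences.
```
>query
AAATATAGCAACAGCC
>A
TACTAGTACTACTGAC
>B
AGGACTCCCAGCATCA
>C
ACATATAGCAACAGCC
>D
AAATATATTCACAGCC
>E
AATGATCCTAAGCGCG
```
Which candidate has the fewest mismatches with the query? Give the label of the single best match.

Hamming distances to query — A: 8; B: 9; C: 1; D: 3; E: 8.
Smallest is C with 1 mismatch.

C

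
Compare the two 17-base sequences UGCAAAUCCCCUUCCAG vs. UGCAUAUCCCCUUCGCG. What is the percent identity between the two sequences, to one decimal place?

3 positions differ (5, 15, 16), so 14 of 17 match: 14/17 = 82.35%.

82.4%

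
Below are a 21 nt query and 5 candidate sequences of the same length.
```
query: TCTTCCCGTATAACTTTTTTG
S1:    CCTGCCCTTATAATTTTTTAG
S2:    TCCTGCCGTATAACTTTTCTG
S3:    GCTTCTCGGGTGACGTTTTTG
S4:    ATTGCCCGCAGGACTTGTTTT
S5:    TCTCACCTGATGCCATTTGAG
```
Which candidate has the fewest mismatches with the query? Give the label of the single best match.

S1 differs at 5 sites; S2 differs at 3 sites; S3 differs at 6 sites; S4 differs at 8 sites; S5 differs at 9 sites. The closest is S2.

S2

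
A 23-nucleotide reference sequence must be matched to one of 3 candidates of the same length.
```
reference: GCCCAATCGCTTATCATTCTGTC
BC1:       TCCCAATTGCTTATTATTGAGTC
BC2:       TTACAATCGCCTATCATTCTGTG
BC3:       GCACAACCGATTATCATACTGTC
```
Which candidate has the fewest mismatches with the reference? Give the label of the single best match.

BC3

BC1 differs at 5 positions; BC2 differs at 5 positions; BC3 differs at 4 positions. The closest is BC3.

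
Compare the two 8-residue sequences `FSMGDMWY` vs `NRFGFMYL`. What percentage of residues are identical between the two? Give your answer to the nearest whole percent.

6 positions differ (1, 2, 3, 5, 7, 8), so 2 of 8 match: 2/8 = 25%.

25%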